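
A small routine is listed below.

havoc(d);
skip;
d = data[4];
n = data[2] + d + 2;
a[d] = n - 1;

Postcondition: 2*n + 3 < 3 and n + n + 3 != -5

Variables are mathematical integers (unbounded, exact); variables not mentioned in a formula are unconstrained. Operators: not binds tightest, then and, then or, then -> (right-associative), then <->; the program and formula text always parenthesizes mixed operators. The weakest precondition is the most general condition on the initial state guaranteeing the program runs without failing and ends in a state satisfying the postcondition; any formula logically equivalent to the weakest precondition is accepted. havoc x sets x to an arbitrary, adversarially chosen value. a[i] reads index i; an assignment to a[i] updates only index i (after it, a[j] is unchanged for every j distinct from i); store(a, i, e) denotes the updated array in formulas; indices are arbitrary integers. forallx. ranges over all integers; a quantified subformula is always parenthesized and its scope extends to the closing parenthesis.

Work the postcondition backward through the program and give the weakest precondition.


Working backward. After the program, the postcondition 2*n + 3 < 3 and n + n + 3 != -5 must hold; in canonical form it is 2*n < 0 and 2*n != -8.
Before a[d] := n - 1: 2*n < 0 and 2*n != -8
Before n := data[2] + d + 2: 2*data[2] + 2*d < -4 and 2*data[2] + 2*d != -12
Before d := data[4]: 2*data[2] + 2*data[4] < -4 and 2*data[2] + 2*data[4] != -12
Before skip: 2*data[2] + 2*data[4] < -4 and 2*data[2] + 2*data[4] != -12
Before havoc d: 2*data[2] + 2*data[4] < -4 and 2*data[2] + 2*data[4] != -12
Answer: WP = 2*data[2] + 2*data[4] < -4 and 2*data[2] + 2*data[4] != -12


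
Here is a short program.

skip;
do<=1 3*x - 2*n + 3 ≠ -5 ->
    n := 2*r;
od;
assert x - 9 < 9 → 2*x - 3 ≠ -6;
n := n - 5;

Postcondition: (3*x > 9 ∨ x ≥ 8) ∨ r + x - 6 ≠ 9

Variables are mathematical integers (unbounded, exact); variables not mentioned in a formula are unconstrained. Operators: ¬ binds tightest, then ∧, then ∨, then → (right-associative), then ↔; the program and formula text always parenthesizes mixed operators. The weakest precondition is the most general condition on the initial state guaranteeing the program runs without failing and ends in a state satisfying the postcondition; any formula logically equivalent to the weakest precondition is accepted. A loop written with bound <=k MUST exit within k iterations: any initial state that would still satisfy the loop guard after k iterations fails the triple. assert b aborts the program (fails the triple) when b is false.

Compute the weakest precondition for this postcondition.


Working backward. After the program, the postcondition (3*x > 9 ∨ x ≥ 8) ∨ r + x - 6 ≠ 9 must hold; in canonical form it is 3*x > 9 ∨ x ≥ 8 ∨ r + x ≠ 15.
Before n := n - 5: 3*x > 9 ∨ x ≥ 8 ∨ r + x ≠ 15
Before assert x - 9 < 9 → 2*x - 3 ≠ -6: (x < 18 → 2*x ≠ -3) ∧ (3*x > 9 ∨ x ≥ 8 ∨ r + x ≠ 15)
Before the loop (bound <=1), unroll the exhaustion recursion (WP_0 = exit-now case; WP_j = one more guarded iteration, up to j = 1):
  WP_0: (¬(3*x ≠ 2*n - 8)) ∧ (x < 18 → 2*x ≠ -3) ∧ (3*x > 9 ∨ x ≥ 8 ∨ r + x ≠ 15)
  WP_1: (3*x ≠ 2*n - 8 → ((¬(3*x ≠ 4*r - 8)) ∧ (x < 18 → 2*x ≠ -3) ∧ (3*x > 9 ∨ x ≥ 8 ∨ r + x ≠ 15))) ∧ ((¬(3*x ≠ 2*n - 8)) → ((x < 18 → 2*x ≠ -3) ∧ (3*x > 9 ∨ x ≥ 8 ∨ r + x ≠ 15)))
So before the loop: (3*x ≠ 2*n - 8 → ((¬(3*x ≠ 4*r - 8)) ∧ (x < 18 → 2*x ≠ -3) ∧ (3*x > 9 ∨ x ≥ 8 ∨ r + x ≠ 15))) ∧ ((¬(3*x ≠ 2*n - 8)) → ((x < 18 → 2*x ≠ -3) ∧ (3*x > 9 ∨ x ≥ 8 ∨ r + x ≠ 15)))
Before skip: (3*x ≠ 2*n - 8 → ((¬(3*x ≠ 4*r - 8)) ∧ (x < 18 → 2*x ≠ -3) ∧ (3*x > 9 ∨ x ≥ 8 ∨ r + x ≠ 15))) ∧ ((¬(3*x ≠ 2*n - 8)) → ((x < 18 → 2*x ≠ -3) ∧ (3*x > 9 ∨ x ≥ 8 ∨ r + x ≠ 15)))
Answer: WP = (3*x ≠ 2*n - 8 → ((¬(3*x ≠ 4*r - 8)) ∧ (x < 18 → 2*x ≠ -3) ∧ (3*x > 9 ∨ x ≥ 8 ∨ r + x ≠ 15))) ∧ ((¬(3*x ≠ 2*n - 8)) → ((x < 18 → 2*x ≠ -3) ∧ (3*x > 9 ∨ x ≥ 8 ∨ r + x ≠ 15)))


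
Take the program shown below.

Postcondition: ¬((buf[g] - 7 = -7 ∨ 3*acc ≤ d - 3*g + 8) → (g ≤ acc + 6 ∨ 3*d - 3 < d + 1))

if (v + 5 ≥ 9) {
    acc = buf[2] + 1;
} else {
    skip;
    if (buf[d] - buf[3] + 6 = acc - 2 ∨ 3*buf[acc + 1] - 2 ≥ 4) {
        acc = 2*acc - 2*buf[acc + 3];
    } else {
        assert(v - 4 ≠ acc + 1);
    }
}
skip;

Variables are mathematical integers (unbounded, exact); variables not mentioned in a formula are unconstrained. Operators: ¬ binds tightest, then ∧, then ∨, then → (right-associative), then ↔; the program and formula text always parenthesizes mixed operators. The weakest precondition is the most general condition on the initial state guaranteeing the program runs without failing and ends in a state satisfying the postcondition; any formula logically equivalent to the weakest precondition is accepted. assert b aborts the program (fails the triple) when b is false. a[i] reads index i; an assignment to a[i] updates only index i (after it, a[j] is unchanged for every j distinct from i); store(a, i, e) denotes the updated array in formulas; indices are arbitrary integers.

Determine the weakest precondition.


Working backward. After the program, the postcondition ¬((buf[g] - 7 = -7 ∨ 3*acc ≤ d - 3*g + 8) → (g ≤ acc + 6 ∨ 3*d - 3 < d + 1)) must hold; in canonical form it is ¬((buf[g] = 0 ∨ 3*acc + 3*g ≤ d + 8) → (g ≤ acc + 6 ∨ 2*d < 4)).
Before skip: ¬((buf[g] = 0 ∨ 3*acc + 3*g ≤ d + 8) → (g ≤ acc + 6 ∨ 2*d < 4))
Then branch requires ¬((buf[g] = 0 ∨ 3*buf[2] + 3*g ≤ d + 5) → (g ≤ buf[2] + 7 ∨ 2*d < 4)); else branch requires ((buf[d] = buf[3] + acc - 8 ∨ 3*buf[acc + 1] ≥ 6) → (¬((buf[g] = 0 ∨ 6*acc + 3*g ≤ 6*buf[acc + 3] + d + 8) → (2*buf[acc + 3] + g ≤ 2*acc + 6 ∨ 2*d < 4)))) ∧ ((¬(buf[d] = buf[3] + acc - 8 ∨ 3*buf[acc + 1] ≥ 6)) → (v ≠ acc + 5 ∧ (¬((buf[g] = 0 ∨ 3*acc + 3*g ≤ d + 8) → (g ≤ acc + 6 ∨ 2*d < 4))))).
Before the if: (v ≥ 4 → (¬((buf[g] = 0 ∨ 3*buf[2] + 3*g ≤ d + 5) → (g ≤ buf[2] + 7 ∨ 2*d < 4)))) ∧ ((¬(v ≥ 4)) → (((buf[d] = buf[3] + acc - 8 ∨ 3*buf[acc + 1] ≥ 6) → (¬((buf[g] = 0 ∨ 6*acc + 3*g ≤ 6*buf[acc + 3] + d + 8) → (2*buf[acc + 3] + g ≤ 2*acc + 6 ∨ 2*d < 4)))) ∧ ((¬(buf[d] = buf[3] + acc - 8 ∨ 3*buf[acc + 1] ≥ 6)) → (v ≠ acc + 5 ∧ (¬((buf[g] = 0 ∨ 3*acc + 3*g ≤ d + 8) → (g ≤ acc + 6 ∨ 2*d < 4)))))))
Answer: WP = (v ≥ 4 → (¬((buf[g] = 0 ∨ 3*buf[2] + 3*g ≤ d + 5) → (g ≤ buf[2] + 7 ∨ 2*d < 4)))) ∧ ((¬(v ≥ 4)) → (((buf[d] = buf[3] + acc - 8 ∨ 3*buf[acc + 1] ≥ 6) → (¬((buf[g] = 0 ∨ 6*acc + 3*g ≤ 6*buf[acc + 3] + d + 8) → (2*buf[acc + 3] + g ≤ 2*acc + 6 ∨ 2*d < 4)))) ∧ ((¬(buf[d] = buf[3] + acc - 8 ∨ 3*buf[acc + 1] ≥ 6)) → (v ≠ acc + 5 ∧ (¬((buf[g] = 0 ∨ 3*acc + 3*g ≤ d + 8) → (g ≤ acc + 6 ∨ 2*d < 4)))))))


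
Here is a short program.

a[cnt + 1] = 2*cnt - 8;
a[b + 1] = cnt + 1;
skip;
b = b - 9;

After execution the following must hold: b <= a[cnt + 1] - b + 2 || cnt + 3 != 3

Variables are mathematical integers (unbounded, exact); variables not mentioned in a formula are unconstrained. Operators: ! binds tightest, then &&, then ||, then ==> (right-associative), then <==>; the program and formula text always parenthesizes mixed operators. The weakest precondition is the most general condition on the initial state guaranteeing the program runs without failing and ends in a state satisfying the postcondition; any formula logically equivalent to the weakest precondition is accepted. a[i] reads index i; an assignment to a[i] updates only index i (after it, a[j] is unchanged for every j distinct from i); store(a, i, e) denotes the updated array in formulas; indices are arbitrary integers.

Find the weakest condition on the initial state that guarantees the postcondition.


Working backward. After the program, the postcondition b <= a[cnt + 1] - b + 2 || cnt + 3 != 3 must hold; in canonical form it is 2*b <= a[cnt + 1] + 2 || cnt != 0.
Before b := b - 9: 2*b <= a[cnt + 1] + 20 || cnt != 0
Before skip: 2*b <= a[cnt + 1] + 20 || cnt != 0
Before a[b + 1] := cnt + 1: 2*b <= store(a, b + 1, cnt + 1)[cnt + 1] + 20 || cnt != 0
Before a[cnt + 1] := 2*cnt - 8: 2*b <= store(store(a, cnt + 1, 2*cnt - 8), b + 1, cnt + 1)[cnt + 1] + 20 || cnt != 0
Answer: WP = 2*b <= store(store(a, cnt + 1, 2*cnt - 8), b + 1, cnt + 1)[cnt + 1] + 20 || cnt != 0


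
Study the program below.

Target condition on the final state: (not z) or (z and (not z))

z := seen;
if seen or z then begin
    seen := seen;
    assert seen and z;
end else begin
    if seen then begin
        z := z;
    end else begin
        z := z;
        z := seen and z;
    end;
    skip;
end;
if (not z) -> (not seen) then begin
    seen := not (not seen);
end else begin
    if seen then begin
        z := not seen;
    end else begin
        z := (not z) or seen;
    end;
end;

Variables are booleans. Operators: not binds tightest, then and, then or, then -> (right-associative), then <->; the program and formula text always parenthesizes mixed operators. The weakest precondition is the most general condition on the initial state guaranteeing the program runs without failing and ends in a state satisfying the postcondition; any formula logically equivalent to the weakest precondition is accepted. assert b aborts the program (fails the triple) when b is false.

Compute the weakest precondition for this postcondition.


Working backward. After the program, the postcondition (not z) or (z and (not z)) must hold; in canonical form it is not z.
Then branch requires not z; else branch requires (not seen) -> (not ((not z) or seen)).
Before the if: (((not z) -> (not seen)) -> (not z)) and ((not ((not z) -> (not seen))) -> ((not seen) -> (not ((not z) or seen))))
Then branch requires seen and z and (((not z) -> (not seen)) -> (not z)) and ((not ((not z) -> (not seen))) -> ((not seen) -> (not ((not z) or seen)))); else branch requires (seen -> ((((not z) -> (not seen)) -> (not z)) and ((not ((not z) -> (not seen))) -> ((not seen) -> (not ((not z) or seen)))))) and ((not seen) -> ((((not (seen and z)) -> (not seen)) -> (not (seen and z))) and ((not ((not (seen and z)) -> (not seen))) -> ((not seen) -> (not ((not (seen and z)) or seen)))))).
Before the if: ((seen or z) -> (seen and z and (((not z) -> (not seen)) -> (not z)) and ((not ((not z) -> (not seen))) -> ((not seen) -> (not ((not z) or seen)))))) and ((not (seen or z)) -> ((seen -> ((((not z) -> (not seen)) -> (not z)) and ((not ((not z) -> (not seen))) -> ((not seen) -> (not ((not z) or seen)))))) and ((not seen) -> ((((not (seen and z)) -> (not seen)) -> (not (seen and z))) and ((not ((not (seen and z)) -> (not seen))) -> ((not seen) -> (not ((not (seen and z)) or seen))))))))
Before z := seen: (not seen) and ((not seen) -> (seen -> (not seen)))
Answer: WP = (not seen) and ((not seen) -> (seen -> (not seen)))


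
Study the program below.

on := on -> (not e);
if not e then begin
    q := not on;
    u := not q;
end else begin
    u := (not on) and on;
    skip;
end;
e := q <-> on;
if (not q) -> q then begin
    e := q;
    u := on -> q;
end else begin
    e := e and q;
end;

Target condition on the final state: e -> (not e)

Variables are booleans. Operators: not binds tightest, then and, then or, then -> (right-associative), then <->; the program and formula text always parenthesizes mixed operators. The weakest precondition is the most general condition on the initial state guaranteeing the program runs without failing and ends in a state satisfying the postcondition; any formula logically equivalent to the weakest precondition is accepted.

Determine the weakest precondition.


Working backward. After the program, e -> (not e) must hold.
Then branch requires q -> (not q); else branch requires (e and q) -> (not (e and q)).
Before the if: (((not q) -> q) -> (q -> (not q))) and ((not ((not q) -> q)) -> ((e and q) -> (not (e and q))))
Before e := q <-> on: (((not q) -> q) -> (q -> (not q))) and ((not ((not q) -> q)) -> (((q <-> on) and q) -> (not ((q <-> on) and q))))
Then branch requires ((on -> (not on)) -> ((not on) -> on)) and ((not (on -> (not on))) -> ((((not on) <-> on) and (not on)) -> (not (((not on) <-> on) and (not on))))); else branch requires (((not q) -> q) -> (q -> (not q))) and ((not ((not q) -> q)) -> (((q <-> on) and q) -> (not ((q <-> on) and q)))).
Before the if: ((not e) -> (((on -> (not on)) -> ((not on) -> on)) and ((not (on -> (not on))) -> ((((not on) <-> on) and (not on)) -> (not (((not on) <-> on) and (not on))))))) and (e -> ((((not q) -> q) -> (q -> (not q))) and ((not ((not q) -> q)) -> (((q <-> on) and q) -> (not ((q <-> on) and q))))))
Before on := on -> (not e): ((not e) -> ((((on -> (not e)) -> (not (on -> (not e)))) -> ((not (on -> (not e))) -> (on -> (not e)))) and ((not ((on -> (not e)) -> (not (on -> (not e))))) -> ((((not (on -> (not e))) <-> (on -> (not e))) and (not (on -> (not e)))) -> (not (((not (on -> (not e))) <-> (on -> (not e))) and (not (on -> (not e))))))))) and (e -> ((((not q) -> q) -> (q -> (not q))) and ((not ((not q) -> q)) -> (((q <-> (on -> (not e))) and q) -> (not ((q <-> (on -> (not e))) and q))))))
Answer: WP = ((not e) -> ((((on -> (not e)) -> (not (on -> (not e)))) -> ((not (on -> (not e))) -> (on -> (not e)))) and ((not ((on -> (not e)) -> (not (on -> (not e))))) -> ((((not (on -> (not e))) <-> (on -> (not e))) and (not (on -> (not e)))) -> (not (((not (on -> (not e))) <-> (on -> (not e))) and (not (on -> (not e))))))))) and (e -> ((((not q) -> q) -> (q -> (not q))) and ((not ((not q) -> q)) -> (((q <-> (on -> (not e))) and q) -> (not ((q <-> (on -> (not e))) and q))))))


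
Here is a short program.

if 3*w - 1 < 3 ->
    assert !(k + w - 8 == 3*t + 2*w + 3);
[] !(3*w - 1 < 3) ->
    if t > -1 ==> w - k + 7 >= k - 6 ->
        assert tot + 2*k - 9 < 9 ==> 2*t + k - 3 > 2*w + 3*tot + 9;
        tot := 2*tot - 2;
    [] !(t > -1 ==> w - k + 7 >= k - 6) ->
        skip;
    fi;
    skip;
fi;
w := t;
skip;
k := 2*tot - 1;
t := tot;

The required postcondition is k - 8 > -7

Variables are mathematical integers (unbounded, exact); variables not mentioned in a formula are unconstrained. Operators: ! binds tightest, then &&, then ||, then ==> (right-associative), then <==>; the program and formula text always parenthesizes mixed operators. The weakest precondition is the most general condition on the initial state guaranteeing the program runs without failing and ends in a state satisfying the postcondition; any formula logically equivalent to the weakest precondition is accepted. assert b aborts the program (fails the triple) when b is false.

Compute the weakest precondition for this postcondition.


Working backward. After the program, the postcondition k - 8 > -7 must hold; in canonical form it is k > 1.
Before t := tot: k > 1
Before k := 2*tot - 1: 2*tot > 2
Before skip: 2*tot > 2
Before w := t: 2*tot > 2
Then branch requires (!(k == 3*t + w + 11)) && 2*tot > 2; else branch requires ((t > -1 ==> w >= 2*k - 13) ==> ((2*k + tot < 18 ==> k + 2*t > 3*tot + 2*w + 12) && 4*tot > 6)) && ((!(t > -1 ==> w >= 2*k - 13)) ==> 2*tot > 2).
Before the if: (3*w < 4 ==> ((!(k == 3*t + w + 11)) && 2*tot > 2)) && ((!(3*w < 4)) ==> (((t > -1 ==> w >= 2*k - 13) ==> ((2*k + tot < 18 ==> k + 2*t > 3*tot + 2*w + 12) && 4*tot > 6)) && ((!(t > -1 ==> w >= 2*k - 13)) ==> 2*tot > 2)))
Answer: WP = (3*w < 4 ==> ((!(k == 3*t + w + 11)) && 2*tot > 2)) && ((!(3*w < 4)) ==> (((t > -1 ==> w >= 2*k - 13) ==> ((2*k + tot < 18 ==> k + 2*t > 3*tot + 2*w + 12) && 4*tot > 6)) && ((!(t > -1 ==> w >= 2*k - 13)) ==> 2*tot > 2)))


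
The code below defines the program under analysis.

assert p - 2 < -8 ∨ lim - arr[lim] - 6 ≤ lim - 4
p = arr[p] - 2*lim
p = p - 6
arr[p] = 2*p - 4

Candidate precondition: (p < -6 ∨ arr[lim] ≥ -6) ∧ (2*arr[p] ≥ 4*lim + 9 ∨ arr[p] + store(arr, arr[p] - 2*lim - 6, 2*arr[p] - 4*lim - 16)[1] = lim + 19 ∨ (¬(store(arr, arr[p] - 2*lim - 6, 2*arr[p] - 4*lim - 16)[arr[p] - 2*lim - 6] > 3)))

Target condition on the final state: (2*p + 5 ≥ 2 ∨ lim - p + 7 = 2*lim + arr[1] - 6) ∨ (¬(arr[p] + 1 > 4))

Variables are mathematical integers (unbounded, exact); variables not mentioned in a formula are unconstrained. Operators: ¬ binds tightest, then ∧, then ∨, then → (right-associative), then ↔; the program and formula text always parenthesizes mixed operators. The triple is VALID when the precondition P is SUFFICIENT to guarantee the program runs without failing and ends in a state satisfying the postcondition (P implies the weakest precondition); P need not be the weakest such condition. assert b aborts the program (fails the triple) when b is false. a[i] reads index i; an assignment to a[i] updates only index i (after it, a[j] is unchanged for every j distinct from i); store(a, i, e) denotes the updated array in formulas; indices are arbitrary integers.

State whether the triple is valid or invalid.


Working backward. After the program, the postcondition (2*p + 5 ≥ 2 ∨ lim - p + 7 = 2*lim + arr[1] - 6) ∨ (¬(arr[p] + 1 > 4)) must hold; in canonical form it is 2*p ≥ -3 ∨ arr[1] + lim + p = 13 ∨ (¬(arr[p] > 3)).
Before arr[p] := 2*p - 4: 2*p ≥ -3 ∨ store(arr, p, 2*p - 4)[1] + lim + p = 13 ∨ (¬(store(arr, p, 2*p - 4)[p] > 3))
Before p := p - 6: 2*p ≥ 9 ∨ store(arr, p - 6, 2*p - 16)[1] + lim + p = 19 ∨ (¬(store(arr, p - 6, 2*p - 16)[p - 6] > 3))
Before p := arr[p] - 2*lim: 2*arr[p] ≥ 4*lim + 9 ∨ arr[p] + store(arr, arr[p] - 2*lim - 6, 2*arr[p] - 4*lim - 16)[1] = lim + 19 ∨ (¬(store(arr, arr[p] - 2*lim - 6, 2*arr[p] - 4*lim - 16)[arr[p] - 2*lim - 6] > 3))
Before assert p - 2 < -8 ∨ lim - arr[lim] - 6 ≤ lim - 4: (p < -6 ∨ arr[lim] ≥ -2) ∧ (2*arr[p] ≥ 4*lim + 9 ∨ arr[p] + store(arr, arr[p] - 2*lim - 6, 2*arr[p] - 4*lim - 16)[1] = lim + 19 ∨ (¬(store(arr, arr[p] - 2*lim - 6, 2*arr[p] - 4*lim - 16)[arr[p] - 2*lim - 6] > 3)))
The weakest precondition is (p < -6 ∨ arr[lim] ≥ -2) ∧ (2*arr[p] ≥ 4*lim + 9 ∨ arr[p] + store(arr, arr[p] - 2*lim - 6, 2*arr[p] - 4*lim - 16)[1] = lim + 19 ∨ (¬(store(arr, arr[p] - 2*lim - 6, 2*arr[p] - 4*lim - 16)[arr[p] - 2*lim - 6] > 3))).
Check whether (p < -6 ∨ arr[lim] ≥ -6) ∧ (2*arr[p] ≥ 4*lim + 9 ∨ arr[p] + store(arr, arr[p] - 2*lim - 6, 2*arr[p] - 4*lim - 16)[1] = lim + 19 ∨ (¬(store(arr, arr[p] - 2*lim - 6, 2*arr[p] - 4*lim - 16)[arr[p] - 2*lim - 6] > 3))) implies it.
Countermodel: at the initial state arr = {[-1] = 2, [0] = -3, [1] = 2, [7040] = 5, elsewhere 2}, lim = 0, p = 7040, the precondition holds but the weakest precondition fails.
Answer: invalid


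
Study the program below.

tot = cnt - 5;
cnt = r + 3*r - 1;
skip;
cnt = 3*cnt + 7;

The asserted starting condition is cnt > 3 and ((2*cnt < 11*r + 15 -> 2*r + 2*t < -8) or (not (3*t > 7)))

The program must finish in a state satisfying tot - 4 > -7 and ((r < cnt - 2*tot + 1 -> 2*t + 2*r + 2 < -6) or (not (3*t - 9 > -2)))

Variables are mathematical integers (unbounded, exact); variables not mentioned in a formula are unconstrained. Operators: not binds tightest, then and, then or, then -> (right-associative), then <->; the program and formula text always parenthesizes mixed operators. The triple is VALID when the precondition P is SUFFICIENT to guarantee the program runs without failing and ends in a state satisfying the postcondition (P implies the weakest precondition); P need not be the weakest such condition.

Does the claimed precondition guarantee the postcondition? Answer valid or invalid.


Working backward. After the program, the postcondition tot - 4 > -7 and ((r < cnt - 2*tot + 1 -> 2*t + 2*r + 2 < -6) or (not (3*t - 9 > -2))) must hold; in canonical form it is tot > -3 and ((r + 2*tot < cnt + 1 -> 2*r + 2*t < -8) or (not (3*t > 7))).
Before cnt := 3*cnt + 7: tot > -3 and ((r + 2*tot < 3*cnt + 8 -> 2*r + 2*t < -8) or (not (3*t > 7)))
Before skip: tot > -3 and ((r + 2*tot < 3*cnt + 8 -> 2*r + 2*t < -8) or (not (3*t > 7)))
Before cnt := r + 3*r - 1: tot > -3 and ((2*tot < 11*r + 5 -> 2*r + 2*t < -8) or (not (3*t > 7)))
Before tot := cnt - 5: cnt > 2 and ((2*cnt < 11*r + 15 -> 2*r + 2*t < -8) or (not (3*t > 7)))
The weakest precondition is cnt > 2 and ((2*cnt < 11*r + 15 -> 2*r + 2*t < -8) or (not (3*t > 7))).
Check whether cnt > 3 and ((2*cnt < 11*r + 15 -> 2*r + 2*t < -8) or (not (3*t > 7))) implies it.
Every state satisfying the precondition satisfies the weakest precondition: the implication holds.
Answer: valid


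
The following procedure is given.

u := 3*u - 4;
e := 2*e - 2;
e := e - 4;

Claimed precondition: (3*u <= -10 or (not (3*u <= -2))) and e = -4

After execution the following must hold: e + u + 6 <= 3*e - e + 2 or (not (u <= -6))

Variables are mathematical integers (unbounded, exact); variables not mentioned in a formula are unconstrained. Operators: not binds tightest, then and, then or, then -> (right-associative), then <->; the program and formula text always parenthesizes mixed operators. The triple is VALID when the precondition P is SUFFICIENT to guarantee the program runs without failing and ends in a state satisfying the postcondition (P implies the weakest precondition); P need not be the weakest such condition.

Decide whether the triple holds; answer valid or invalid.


Working backward. After the program, the postcondition e + u + 6 <= 3*e - e + 2 or (not (u <= -6)) must hold; in canonical form it is u <= e - 4 or (not (u <= -6)).
Before e := e - 4: u <= e - 8 or (not (u <= -6))
Before e := 2*e - 2: u <= 2*e - 10 or (not (u <= -6))
Before u := 3*u - 4: 3*u <= 2*e - 6 or (not (3*u <= -2))
The weakest precondition is 3*u <= 2*e - 6 or (not (3*u <= -2)).
Check whether (3*u <= -10 or (not (3*u <= -2))) and e = -4 implies it.
Countermodel: at the initial state e = -4, u = -4, the precondition holds but the weakest precondition fails.
Answer: invalid


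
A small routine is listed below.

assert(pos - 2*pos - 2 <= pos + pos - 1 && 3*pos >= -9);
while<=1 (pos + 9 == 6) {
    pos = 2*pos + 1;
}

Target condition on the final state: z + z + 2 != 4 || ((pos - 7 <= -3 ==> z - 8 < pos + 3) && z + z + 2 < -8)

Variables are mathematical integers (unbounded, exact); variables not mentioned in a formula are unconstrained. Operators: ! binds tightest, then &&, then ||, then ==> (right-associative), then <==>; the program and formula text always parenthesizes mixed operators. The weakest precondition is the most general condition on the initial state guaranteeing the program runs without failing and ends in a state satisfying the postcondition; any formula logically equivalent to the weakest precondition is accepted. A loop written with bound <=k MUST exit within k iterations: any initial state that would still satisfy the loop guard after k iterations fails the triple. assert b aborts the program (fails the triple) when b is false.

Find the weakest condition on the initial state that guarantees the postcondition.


Working backward. After the program, the postcondition z + z + 2 != 4 || ((pos - 7 <= -3 ==> z - 8 < pos + 3) && z + z + 2 < -8) must hold; in canonical form it is 2*z != 2 || ((pos <= 4 ==> z < pos + 11) && 2*z < -10).
Before the loop (bound <=1), unroll the exhaustion recursion (WP_0 = exit-now case; WP_j = one more guarded iteration, up to j = 1):
  WP_0: (!(pos == -3)) && (2*z != 2 || ((pos <= 4 ==> z < pos + 11) && 2*z < -10))
  WP_1: (pos == -3 ==> ((!(2*pos == -4)) && (2*z != 2 || ((2*pos <= 3 ==> z < 2*pos + 12) && 2*z < -10)))) && ((!(pos == -3)) ==> (2*z != 2 || ((pos <= 4 ==> z < pos + 11) && 2*z < -10)))
So before the loop: (pos == -3 ==> ((!(2*pos == -4)) && (2*z != 2 || ((2*pos <= 3 ==> z < 2*pos + 12) && 2*z < -10)))) && ((!(pos == -3)) ==> (2*z != 2 || ((pos <= 4 ==> z < pos + 11) && 2*z < -10)))
Before assert pos - 2*pos - 2 <= pos + pos - 1 && 3*pos >= -9: 3*pos >= -1 && 3*pos >= -9 && (pos == -3 ==> ((!(2*pos == -4)) && (2*z != 2 || ((2*pos <= 3 ==> z < 2*pos + 12) && 2*z < -10)))) && ((!(pos == -3)) ==> (2*z != 2 || ((pos <= 4 ==> z < pos + 11) && 2*z < -10)))
Answer: WP = 3*pos >= -1 && 3*pos >= -9 && (pos == -3 ==> ((!(2*pos == -4)) && (2*z != 2 || ((2*pos <= 3 ==> z < 2*pos + 12) && 2*z < -10)))) && ((!(pos == -3)) ==> (2*z != 2 || ((pos <= 4 ==> z < pos + 11) && 2*z < -10)))


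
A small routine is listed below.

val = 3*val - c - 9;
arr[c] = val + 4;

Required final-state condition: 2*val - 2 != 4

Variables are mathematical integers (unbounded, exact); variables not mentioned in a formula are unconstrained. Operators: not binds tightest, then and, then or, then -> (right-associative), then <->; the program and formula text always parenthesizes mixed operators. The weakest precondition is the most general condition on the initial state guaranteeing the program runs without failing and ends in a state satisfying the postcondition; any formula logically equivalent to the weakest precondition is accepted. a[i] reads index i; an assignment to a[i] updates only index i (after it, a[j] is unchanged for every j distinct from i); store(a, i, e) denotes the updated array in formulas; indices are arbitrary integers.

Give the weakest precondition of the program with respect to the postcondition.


Working backward. After the program, the postcondition 2*val - 2 != 4 must hold; in canonical form it is 2*val != 6.
Before arr[c] := val + 4: 2*val != 6
Before val := 3*val - c - 9: 6*val != 2*c + 24
Answer: WP = 6*val != 2*c + 24


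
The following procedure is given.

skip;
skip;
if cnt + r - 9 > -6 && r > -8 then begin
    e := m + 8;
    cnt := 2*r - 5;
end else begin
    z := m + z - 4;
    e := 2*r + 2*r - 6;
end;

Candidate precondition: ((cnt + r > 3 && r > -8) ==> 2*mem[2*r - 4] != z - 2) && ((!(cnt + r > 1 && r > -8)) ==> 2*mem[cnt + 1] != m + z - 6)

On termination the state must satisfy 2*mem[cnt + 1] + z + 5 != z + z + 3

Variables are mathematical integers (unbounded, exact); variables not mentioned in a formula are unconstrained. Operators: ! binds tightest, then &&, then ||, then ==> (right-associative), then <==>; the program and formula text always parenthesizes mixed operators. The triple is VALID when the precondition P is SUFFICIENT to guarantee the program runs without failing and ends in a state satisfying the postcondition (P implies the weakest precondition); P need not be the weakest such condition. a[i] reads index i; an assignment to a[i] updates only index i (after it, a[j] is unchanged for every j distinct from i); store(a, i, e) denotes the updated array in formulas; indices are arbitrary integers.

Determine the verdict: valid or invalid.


Working backward. After the program, the postcondition 2*mem[cnt + 1] + z + 5 != z + z + 3 must hold; in canonical form it is 2*mem[cnt + 1] != z - 2.
Then branch requires 2*mem[2*r - 4] != z - 2; else branch requires 2*mem[cnt + 1] != m + z - 6.
Before the if: ((cnt + r > 3 && r > -8) ==> 2*mem[2*r - 4] != z - 2) && ((!(cnt + r > 3 && r > -8)) ==> 2*mem[cnt + 1] != m + z - 6)
Before skip: ((cnt + r > 3 && r > -8) ==> 2*mem[2*r - 4] != z - 2) && ((!(cnt + r > 3 && r > -8)) ==> 2*mem[cnt + 1] != m + z - 6)
Before skip: ((cnt + r > 3 && r > -8) ==> 2*mem[2*r - 4] != z - 2) && ((!(cnt + r > 3 && r > -8)) ==> 2*mem[cnt + 1] != m + z - 6)
The weakest precondition is ((cnt + r > 3 && r > -8) ==> 2*mem[2*r - 4] != z - 2) && ((!(cnt + r > 3 && r > -8)) ==> 2*mem[cnt + 1] != m + z - 6).
Check whether ((cnt + r > 3 && r > -8) ==> 2*mem[2*r - 4] != z - 2) && ((!(cnt + r > 1 && r > -8)) ==> 2*mem[cnt + 1] != m + z - 6) implies it.
Countermodel: at the initial state cnt = 9, m = 6, mem = {[-18] = 0, [10] = 0, elsewhere 0}, r = -7, z = 0, the precondition holds but the weakest precondition fails.
Answer: invalid


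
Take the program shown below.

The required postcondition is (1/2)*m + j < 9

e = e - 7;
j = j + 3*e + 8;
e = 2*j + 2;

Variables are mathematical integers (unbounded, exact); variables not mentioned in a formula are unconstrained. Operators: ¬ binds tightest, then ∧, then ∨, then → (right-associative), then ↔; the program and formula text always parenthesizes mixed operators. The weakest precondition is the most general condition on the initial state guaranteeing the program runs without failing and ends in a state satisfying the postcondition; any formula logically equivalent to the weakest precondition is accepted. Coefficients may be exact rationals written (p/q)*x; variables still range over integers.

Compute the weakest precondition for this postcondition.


Working backward. After the program, the postcondition (1/2)*m + j < 9 must hold; in canonical form it is j + (1/2)*m < 9.
Before e := 2*j + 2: j + (1/2)*m < 9
Before j := j + 3*e + 8: 3*e + j + (1/2)*m < 1
Before e := e - 7: 3*e + j + (1/2)*m < 22
Answer: WP = 3*e + j + (1/2)*m < 22


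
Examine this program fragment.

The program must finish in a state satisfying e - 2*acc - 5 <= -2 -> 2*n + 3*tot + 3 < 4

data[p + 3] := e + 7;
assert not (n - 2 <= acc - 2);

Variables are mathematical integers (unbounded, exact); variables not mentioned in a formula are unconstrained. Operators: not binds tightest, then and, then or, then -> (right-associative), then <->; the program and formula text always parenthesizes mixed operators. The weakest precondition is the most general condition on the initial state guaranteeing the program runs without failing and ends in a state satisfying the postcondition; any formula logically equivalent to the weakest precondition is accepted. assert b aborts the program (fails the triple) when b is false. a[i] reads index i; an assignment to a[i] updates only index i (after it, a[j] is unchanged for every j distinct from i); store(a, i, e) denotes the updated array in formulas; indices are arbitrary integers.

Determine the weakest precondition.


Working backward. After the program, the postcondition e - 2*acc - 5 <= -2 -> 2*n + 3*tot + 3 < 4 must hold; in canonical form it is e <= 2*acc + 3 -> 2*n + 3*tot < 1.
Before assert not (n - 2 <= acc - 2): (not (n <= acc)) and (e <= 2*acc + 3 -> 2*n + 3*tot < 1)
Before data[p + 3] := e + 7: (not (n <= acc)) and (e <= 2*acc + 3 -> 2*n + 3*tot < 1)
Answer: WP = (not (n <= acc)) and (e <= 2*acc + 3 -> 2*n + 3*tot < 1)


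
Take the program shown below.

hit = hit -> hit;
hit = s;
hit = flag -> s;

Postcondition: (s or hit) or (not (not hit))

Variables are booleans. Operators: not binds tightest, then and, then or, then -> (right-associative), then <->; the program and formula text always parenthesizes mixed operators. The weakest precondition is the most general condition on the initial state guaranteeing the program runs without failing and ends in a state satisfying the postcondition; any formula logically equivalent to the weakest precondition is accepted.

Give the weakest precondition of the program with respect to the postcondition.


Working backward. After the program, the postcondition (s or hit) or (not (not hit)) must hold; in canonical form it is s or hit.
Before hit := flag -> s: s or (flag -> s)
Before hit := s: s or (flag -> s)
Before hit := hit -> hit: s or (flag -> s)
Answer: WP = s or (flag -> s)


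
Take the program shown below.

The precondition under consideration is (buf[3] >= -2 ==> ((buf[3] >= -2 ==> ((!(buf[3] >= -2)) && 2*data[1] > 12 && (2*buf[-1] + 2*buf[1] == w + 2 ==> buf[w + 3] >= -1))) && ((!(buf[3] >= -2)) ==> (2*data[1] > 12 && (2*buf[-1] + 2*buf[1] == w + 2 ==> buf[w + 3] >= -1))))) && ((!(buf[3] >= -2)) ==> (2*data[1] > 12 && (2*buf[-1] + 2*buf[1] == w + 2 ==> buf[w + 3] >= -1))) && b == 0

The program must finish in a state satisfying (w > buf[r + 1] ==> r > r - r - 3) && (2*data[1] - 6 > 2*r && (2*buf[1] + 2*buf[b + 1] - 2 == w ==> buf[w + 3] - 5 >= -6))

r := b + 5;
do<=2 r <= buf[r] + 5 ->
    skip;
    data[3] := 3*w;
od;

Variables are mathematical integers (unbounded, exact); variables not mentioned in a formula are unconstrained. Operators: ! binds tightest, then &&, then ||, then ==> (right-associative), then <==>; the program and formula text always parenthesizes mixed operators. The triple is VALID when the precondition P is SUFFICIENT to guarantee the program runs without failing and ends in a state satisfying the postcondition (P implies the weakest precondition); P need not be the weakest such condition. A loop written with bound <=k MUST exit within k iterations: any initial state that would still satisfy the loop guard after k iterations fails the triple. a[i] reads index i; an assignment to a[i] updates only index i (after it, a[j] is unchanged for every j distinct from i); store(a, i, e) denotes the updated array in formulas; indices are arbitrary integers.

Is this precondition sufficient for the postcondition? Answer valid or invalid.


Working backward. After the program, the postcondition (w > buf[r + 1] ==> r > r - r - 3) && (2*data[1] - 6 > 2*r && (2*buf[1] + 2*buf[b + 1] - 2 == w ==> buf[w + 3] - 5 >= -6)) must hold; in canonical form it is (w > buf[r + 1] ==> r > -3) && 2*data[1] > 2*r + 6 && (2*buf[b + 1] + 2*buf[1] == w + 2 ==> buf[w + 3] >= -1).
Before the loop (bound <=2), unroll the exhaustion recursion (WP_0 = exit-now case; WP_j = one more guarded iteration, up to j = 2):
  WP_0: (!(r <= buf[r] + 5)) && (w > buf[r + 1] ==> r > -3) && 2*data[1] > 2*r + 6 && (2*buf[b + 1] + 2*buf[1] == w + 2 ==> buf[w + 3] >= -1)
  WP_1: (r <= buf[r] + 5 ==> ((!(r <= buf[r] + 5)) && (w > buf[r + 1] ==> r > -3) && 2*data[1] > 2*r + 6 && (2*buf[b + 1] + 2*buf[1] == w + 2 ==> buf[w + 3] >= -1))) && ((!(r <= buf[r] + 5)) ==> ((w > buf[r + 1] ==> r > -3) && 2*data[1] > 2*r + 6 && (2*buf[b + 1] + 2*buf[1] == w + 2 ==> buf[w + 3] >= -1)))
  WP_2: (r <= buf[r] + 5 ==> ((r <= buf[r] + 5 ==> ((!(r <= buf[r] + 5)) && (w > buf[r + 1] ==> r > -3) && 2*data[1] > 2*r + 6 && (2*buf[b + 1] + 2*buf[1] == w + 2 ==> buf[w + 3] >= -1))) && ((!(r <= buf[r] + 5)) ==> ((w > buf[r + 1] ==> r > -3) && 2*data[1] > 2*r + 6 && (2*buf[b + 1] + 2*buf[1] == w + 2 ==> buf[w + 3] >= -1))))) && ((!(r <= buf[r] + 5)) ==> ((w > buf[r + 1] ==> r > -3) && 2*data[1] > 2*r + 6 && (2*buf[b + 1] + 2*buf[1] == w + 2 ==> buf[w + 3] >= -1)))
So before the loop: (r <= buf[r] + 5 ==> ((r <= buf[r] + 5 ==> ((!(r <= buf[r] + 5)) && (w > buf[r + 1] ==> r > -3) && 2*data[1] > 2*r + 6 && (2*buf[b + 1] + 2*buf[1] == w + 2 ==> buf[w + 3] >= -1))) && ((!(r <= buf[r] + 5)) ==> ((w > buf[r + 1] ==> r > -3) && 2*data[1] > 2*r + 6 && (2*buf[b + 1] + 2*buf[1] == w + 2 ==> buf[w + 3] >= -1))))) && ((!(r <= buf[r] + 5)) ==> ((w > buf[r + 1] ==> r > -3) && 2*data[1] > 2*r + 6 && (2*buf[b + 1] + 2*buf[1] == w + 2 ==> buf[w + 3] >= -1)))
Before r := b + 5: (b <= buf[b + 5] ==> ((b <= buf[b + 5] ==> ((!(b <= buf[b + 5])) && (w > buf[b + 6] ==> b > -8) && 2*data[1] > 2*b + 16 && (2*buf[b + 1] + 2*buf[1] == w + 2 ==> buf[w + 3] >= -1))) && ((!(b <= buf[b + 5])) ==> ((w > buf[b + 6] ==> b > -8) && 2*data[1] > 2*b + 16 && (2*buf[b + 1] + 2*buf[1] == w + 2 ==> buf[w + 3] >= -1))))) && ((!(b <= buf[b + 5])) ==> ((w > buf[b + 6] ==> b > -8) && 2*data[1] > 2*b + 16 && (2*buf[b + 1] + 2*buf[1] == w + 2 ==> buf[w + 3] >= -1)))
The weakest precondition is (b <= buf[b + 5] ==> ((b <= buf[b + 5] ==> ((!(b <= buf[b + 5])) && (w > buf[b + 6] ==> b > -8) && 2*data[1] > 2*b + 16 && (2*buf[b + 1] + 2*buf[1] == w + 2 ==> buf[w + 3] >= -1))) && ((!(b <= buf[b + 5])) ==> ((w > buf[b + 6] ==> b > -8) && 2*data[1] > 2*b + 16 && (2*buf[b + 1] + 2*buf[1] == w + 2 ==> buf[w + 3] >= -1))))) && ((!(b <= buf[b + 5])) ==> ((w > buf[b + 6] ==> b > -8) && 2*data[1] > 2*b + 16 && (2*buf[b + 1] + 2*buf[1] == w + 2 ==> buf[w + 3] >= -1))).
Check whether (buf[3] >= -2 ==> ((buf[3] >= -2 ==> ((!(buf[3] >= -2)) && 2*data[1] > 12 && (2*buf[-1] + 2*buf[1] == w + 2 ==> buf[w + 3] >= -1))) && ((!(buf[3] >= -2)) ==> (2*data[1] > 12 && (2*buf[-1] + 2*buf[1] == w + 2 ==> buf[w + 3] >= -1))))) && ((!(buf[3] >= -2)) ==> (2*data[1] > 12 && (2*buf[-1] + 2*buf[1] == w + 2 ==> buf[w + 3] >= -1))) && b == 0 implies it.
Countermodel: at the initial state b = 0, buf = {[-1] = 30151, [1] = 30152, [3] = -3, [5] = 0, [6] = 30152, [120608] = 30152, elsewhere 30152}, data = {[-1] = 7, [1] = 7, [3] = 7, [5] = 7, [6] = 7, [120608] = 7, elsewhere 7}, w = 120605, the precondition holds but the weakest precondition fails.
Answer: invalid


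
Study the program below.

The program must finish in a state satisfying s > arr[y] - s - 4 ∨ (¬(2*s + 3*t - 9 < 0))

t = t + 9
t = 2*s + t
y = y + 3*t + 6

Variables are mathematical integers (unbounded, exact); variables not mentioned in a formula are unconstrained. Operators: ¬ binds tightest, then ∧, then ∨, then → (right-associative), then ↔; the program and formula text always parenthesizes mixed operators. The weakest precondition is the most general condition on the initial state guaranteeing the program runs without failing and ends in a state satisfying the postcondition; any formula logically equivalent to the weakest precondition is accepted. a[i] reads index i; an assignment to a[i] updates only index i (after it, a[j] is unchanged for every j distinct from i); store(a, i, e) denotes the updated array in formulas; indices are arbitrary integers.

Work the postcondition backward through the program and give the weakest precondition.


Working backward. After the program, the postcondition s > arr[y] - s - 4 ∨ (¬(2*s + 3*t - 9 < 0)) must hold; in canonical form it is 2*s > arr[y] - 4 ∨ (¬(2*s + 3*t < 9)).
Before y := y + 3*t + 6: 2*s > arr[3*t + y + 6] - 4 ∨ (¬(2*s + 3*t < 9))
Before t := 2*s + t: 2*s > arr[6*s + 3*t + y + 6] - 4 ∨ (¬(8*s + 3*t < 9))
Before t := t + 9: 2*s > arr[6*s + 3*t + y + 33] - 4 ∨ (¬(8*s + 3*t < -18))
Answer: WP = 2*s > arr[6*s + 3*t + y + 33] - 4 ∨ (¬(8*s + 3*t < -18))


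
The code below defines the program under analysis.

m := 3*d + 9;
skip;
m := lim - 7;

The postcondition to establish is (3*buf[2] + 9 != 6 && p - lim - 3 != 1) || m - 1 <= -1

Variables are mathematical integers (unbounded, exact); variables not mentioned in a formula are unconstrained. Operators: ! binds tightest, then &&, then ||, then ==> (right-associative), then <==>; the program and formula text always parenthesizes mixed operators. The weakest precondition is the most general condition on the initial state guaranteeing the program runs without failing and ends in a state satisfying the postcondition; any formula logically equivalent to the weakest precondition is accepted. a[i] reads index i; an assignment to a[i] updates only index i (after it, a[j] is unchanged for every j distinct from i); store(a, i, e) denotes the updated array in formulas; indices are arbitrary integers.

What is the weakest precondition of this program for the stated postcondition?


Working backward. After the program, the postcondition (3*buf[2] + 9 != 6 && p - lim - 3 != 1) || m - 1 <= -1 must hold; in canonical form it is (3*buf[2] != -3 && p != lim + 4) || m <= 0.
Before m := lim - 7: (3*buf[2] != -3 && p != lim + 4) || lim <= 7
Before skip: (3*buf[2] != -3 && p != lim + 4) || lim <= 7
Before m := 3*d + 9: (3*buf[2] != -3 && p != lim + 4) || lim <= 7
Answer: WP = (3*buf[2] != -3 && p != lim + 4) || lim <= 7


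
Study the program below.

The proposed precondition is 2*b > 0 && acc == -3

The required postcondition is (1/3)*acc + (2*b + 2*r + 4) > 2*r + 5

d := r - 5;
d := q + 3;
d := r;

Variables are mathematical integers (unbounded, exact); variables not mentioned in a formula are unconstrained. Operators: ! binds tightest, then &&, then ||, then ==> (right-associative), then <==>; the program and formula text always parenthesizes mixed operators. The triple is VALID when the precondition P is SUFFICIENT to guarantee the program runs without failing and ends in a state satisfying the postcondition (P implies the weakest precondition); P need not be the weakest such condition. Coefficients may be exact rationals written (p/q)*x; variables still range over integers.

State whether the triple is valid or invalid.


Working backward. After the program, the postcondition (1/3)*acc + (2*b + 2*r + 4) > 2*r + 5 must hold; in canonical form it is (1/3)*acc + 2*b > 1.
Before d := r: (1/3)*acc + 2*b > 1
Before d := q + 3: (1/3)*acc + 2*b > 1
Before d := r - 5: (1/3)*acc + 2*b > 1
The weakest precondition is (1/3)*acc + 2*b > 1.
Check whether 2*b > 0 && acc == -3 implies it.
Countermodel: at the initial state acc = -3, b = 1, the precondition holds but the weakest precondition fails.
Answer: invalid
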